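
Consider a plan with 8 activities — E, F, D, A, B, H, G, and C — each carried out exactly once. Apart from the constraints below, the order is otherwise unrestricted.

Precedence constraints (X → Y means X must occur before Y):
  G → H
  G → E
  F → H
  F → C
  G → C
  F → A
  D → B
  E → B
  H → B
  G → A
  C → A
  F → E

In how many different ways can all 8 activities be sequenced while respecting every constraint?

3 activities have no prerequisites (F, D, G), so any of them could come first.
Enumerating by repeatedly choosing an available activity (one whose prerequisites are all placed) gives 260 distinct complete orderings.

260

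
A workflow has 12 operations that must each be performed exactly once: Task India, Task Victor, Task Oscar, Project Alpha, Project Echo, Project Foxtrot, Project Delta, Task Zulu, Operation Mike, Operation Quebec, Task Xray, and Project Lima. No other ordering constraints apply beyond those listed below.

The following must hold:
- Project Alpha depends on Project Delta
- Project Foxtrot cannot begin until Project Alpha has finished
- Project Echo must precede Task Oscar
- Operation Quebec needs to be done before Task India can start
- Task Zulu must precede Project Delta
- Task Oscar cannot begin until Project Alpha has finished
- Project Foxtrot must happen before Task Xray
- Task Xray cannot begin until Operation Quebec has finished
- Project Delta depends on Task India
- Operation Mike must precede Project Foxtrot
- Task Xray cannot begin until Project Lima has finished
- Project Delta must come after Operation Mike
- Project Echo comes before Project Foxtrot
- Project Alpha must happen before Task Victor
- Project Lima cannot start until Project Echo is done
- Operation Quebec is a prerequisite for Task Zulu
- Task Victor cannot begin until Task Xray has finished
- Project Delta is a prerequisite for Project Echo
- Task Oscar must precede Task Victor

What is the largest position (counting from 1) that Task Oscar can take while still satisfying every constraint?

Following the constraints forward from Task Oscar, its only required successor is Task Victor.
So at least 1 operation follows Task Oscar, putting Task Oscar no later than position 11. That position is achievable by scheduling everything else first.

11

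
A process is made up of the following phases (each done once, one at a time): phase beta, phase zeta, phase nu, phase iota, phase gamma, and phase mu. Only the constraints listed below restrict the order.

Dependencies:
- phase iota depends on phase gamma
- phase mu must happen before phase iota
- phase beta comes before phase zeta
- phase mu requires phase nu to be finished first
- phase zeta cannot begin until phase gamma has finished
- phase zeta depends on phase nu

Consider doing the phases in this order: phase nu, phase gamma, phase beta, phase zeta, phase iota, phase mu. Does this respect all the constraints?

No

The sequence places phase iota ahead of phase mu.
But one of the constraints requires phase mu before phase iota, so this ordering violates it.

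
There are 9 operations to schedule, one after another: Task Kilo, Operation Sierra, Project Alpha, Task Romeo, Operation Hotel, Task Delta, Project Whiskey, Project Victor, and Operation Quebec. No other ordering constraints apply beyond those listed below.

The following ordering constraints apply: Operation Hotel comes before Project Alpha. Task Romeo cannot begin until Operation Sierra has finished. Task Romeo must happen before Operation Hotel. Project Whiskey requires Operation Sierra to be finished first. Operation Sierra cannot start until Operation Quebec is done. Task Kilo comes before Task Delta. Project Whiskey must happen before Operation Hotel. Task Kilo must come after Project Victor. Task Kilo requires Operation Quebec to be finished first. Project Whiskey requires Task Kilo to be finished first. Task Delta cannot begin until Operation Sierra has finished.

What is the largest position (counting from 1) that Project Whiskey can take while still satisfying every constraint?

Following every chain forward from Project Whiskey, the operations that must come later are Project Alpha, Operation Hotel — 2 of them.
So at least 2 operations follow Project Whiskey, putting Project Whiskey no later than position 7. That position is achievable by scheduling everything else first.

7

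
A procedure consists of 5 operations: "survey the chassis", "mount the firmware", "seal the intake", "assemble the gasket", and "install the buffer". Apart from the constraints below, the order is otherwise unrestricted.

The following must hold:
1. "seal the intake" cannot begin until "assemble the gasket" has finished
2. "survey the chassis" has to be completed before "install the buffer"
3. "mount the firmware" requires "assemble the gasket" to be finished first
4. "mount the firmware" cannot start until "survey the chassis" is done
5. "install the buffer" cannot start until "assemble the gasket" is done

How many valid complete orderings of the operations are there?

The operations with no prerequisites are "survey the chassis", "assemble the gasket"; any of them can be placed first.
Enumerating by repeatedly choosing an available operation (one whose prerequisites are all placed) gives 14 distinct complete orderings.

14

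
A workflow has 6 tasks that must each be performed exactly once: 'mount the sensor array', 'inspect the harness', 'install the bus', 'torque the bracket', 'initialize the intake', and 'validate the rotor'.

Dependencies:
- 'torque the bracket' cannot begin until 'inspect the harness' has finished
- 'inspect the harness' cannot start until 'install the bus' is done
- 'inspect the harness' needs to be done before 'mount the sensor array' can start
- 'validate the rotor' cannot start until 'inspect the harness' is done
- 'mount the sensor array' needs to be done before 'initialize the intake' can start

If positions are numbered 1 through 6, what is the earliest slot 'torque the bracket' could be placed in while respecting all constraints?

3

Working backwards through the constraints from 'torque the bracket', its full set of required predecessors is 'inspect the harness', 'install the bus' — 2 of them.
With 2 mandatory predecessors, the earliest 'torque the bracket' can sit is position 2+1 = 3, and placing just those 2 first achieves it.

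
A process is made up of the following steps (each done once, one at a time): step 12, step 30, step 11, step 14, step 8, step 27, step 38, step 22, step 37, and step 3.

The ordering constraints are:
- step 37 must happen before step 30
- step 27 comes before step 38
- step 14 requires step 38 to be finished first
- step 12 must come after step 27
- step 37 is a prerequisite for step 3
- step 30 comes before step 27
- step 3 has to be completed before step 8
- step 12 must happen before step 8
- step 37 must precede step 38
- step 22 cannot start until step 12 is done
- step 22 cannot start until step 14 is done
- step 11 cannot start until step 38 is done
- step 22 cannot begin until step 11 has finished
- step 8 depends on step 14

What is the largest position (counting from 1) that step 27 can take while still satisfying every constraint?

4

Every step that must follow step 27 has to come after it. Tracing all chains starting from step 27, those steps are: step 12, step 11, step 14, step 8, step 38, step 22 — 6 in total.
So at least 6 steps follow step 27, putting step 27 no later than position 4. That position is achievable by scheduling everything else first.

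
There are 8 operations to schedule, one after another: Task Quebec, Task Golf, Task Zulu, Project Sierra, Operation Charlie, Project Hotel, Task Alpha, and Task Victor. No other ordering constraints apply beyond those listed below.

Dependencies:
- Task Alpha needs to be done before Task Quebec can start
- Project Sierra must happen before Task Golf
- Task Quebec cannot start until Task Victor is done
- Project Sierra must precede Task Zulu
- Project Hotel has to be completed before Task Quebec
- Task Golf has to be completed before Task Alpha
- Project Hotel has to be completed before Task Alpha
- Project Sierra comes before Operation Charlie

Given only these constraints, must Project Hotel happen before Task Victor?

Nothing in the constraints links Project Hotel and Task Victor; they are unordered relative to each other.
There exist valid orderings with Task Victor before Project Hotel, so Project Hotel is not required to come first.

No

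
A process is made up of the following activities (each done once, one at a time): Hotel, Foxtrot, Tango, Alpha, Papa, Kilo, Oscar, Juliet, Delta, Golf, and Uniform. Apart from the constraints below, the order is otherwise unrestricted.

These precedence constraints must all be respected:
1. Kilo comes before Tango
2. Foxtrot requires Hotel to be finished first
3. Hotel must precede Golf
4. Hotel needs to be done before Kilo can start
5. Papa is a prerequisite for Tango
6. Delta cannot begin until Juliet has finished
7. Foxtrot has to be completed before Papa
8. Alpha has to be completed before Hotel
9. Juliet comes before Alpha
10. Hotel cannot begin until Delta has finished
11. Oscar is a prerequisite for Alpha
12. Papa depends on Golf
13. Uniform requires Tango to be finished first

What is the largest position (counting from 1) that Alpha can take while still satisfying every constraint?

The activities that are forced after Alpha, directly or by a chain of constraints, are Hotel, Foxtrot, Tango, Papa, Kilo, Golf, Uniform. That's 7 activities.
So at least 7 activities follow Alpha, putting Alpha no later than position 4. That position is achievable by scheduling everything else first.

4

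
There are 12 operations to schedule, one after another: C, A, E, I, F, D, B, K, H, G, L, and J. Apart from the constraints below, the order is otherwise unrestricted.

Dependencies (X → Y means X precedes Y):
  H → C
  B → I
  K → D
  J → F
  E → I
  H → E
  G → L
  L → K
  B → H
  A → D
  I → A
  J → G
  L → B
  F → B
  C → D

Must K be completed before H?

No chain of constraints connects K to H in either direction.
A valid ordering placing H before K exists, so the answer is no.

No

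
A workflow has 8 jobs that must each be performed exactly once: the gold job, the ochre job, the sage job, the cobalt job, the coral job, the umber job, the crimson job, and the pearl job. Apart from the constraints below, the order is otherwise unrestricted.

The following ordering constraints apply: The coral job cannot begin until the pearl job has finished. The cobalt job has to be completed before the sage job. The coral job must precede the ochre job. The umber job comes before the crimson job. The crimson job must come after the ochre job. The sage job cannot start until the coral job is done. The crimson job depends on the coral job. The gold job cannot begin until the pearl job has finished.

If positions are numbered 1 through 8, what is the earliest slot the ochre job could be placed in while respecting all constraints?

Working backwards through the constraints from the ochre job, its full set of required predecessors is the coral job, the pearl job — 2 of them.
With 2 mandatory predecessors, the earliest the ochre job can sit is position 2+1 = 3, and placing just those 2 first achieves it.

3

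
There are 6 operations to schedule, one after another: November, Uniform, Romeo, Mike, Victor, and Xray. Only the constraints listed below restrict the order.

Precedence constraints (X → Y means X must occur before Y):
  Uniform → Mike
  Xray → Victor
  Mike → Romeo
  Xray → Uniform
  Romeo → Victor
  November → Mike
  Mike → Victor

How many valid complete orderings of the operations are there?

The operations with no prerequisites are November, Xray; any of them can be placed first.
Counting all ways to extend the partial order to a total order gives 3.

3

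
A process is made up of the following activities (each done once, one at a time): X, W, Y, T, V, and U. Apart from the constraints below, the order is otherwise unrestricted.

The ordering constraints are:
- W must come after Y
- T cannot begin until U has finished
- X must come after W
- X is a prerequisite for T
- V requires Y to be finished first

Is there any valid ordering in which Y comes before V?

Yes

The constraints force Y before V, so yes — every valid ordering has Y earlier.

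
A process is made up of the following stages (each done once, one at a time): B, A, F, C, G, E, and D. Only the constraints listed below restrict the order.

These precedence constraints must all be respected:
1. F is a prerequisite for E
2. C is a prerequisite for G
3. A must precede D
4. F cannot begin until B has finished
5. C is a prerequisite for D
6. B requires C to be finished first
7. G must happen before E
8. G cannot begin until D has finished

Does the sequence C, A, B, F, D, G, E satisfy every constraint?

Yes

Every stated constraint is respected: C sits at position 1, ahead of G at position 6, and each of the other listed pairs likewise has the predecessor earlier in the sequence.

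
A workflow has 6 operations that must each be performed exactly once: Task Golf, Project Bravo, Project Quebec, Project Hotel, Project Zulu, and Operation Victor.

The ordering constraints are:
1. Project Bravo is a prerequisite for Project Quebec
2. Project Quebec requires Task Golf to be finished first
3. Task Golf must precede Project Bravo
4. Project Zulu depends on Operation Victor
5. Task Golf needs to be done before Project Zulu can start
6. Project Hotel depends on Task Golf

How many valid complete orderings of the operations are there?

42

2 operations have no prerequisites (Task Golf, Operation Victor), so any of them could come first.
Enumerating by repeatedly choosing an available operation (one whose prerequisites are all placed) gives 42 distinct complete orderings.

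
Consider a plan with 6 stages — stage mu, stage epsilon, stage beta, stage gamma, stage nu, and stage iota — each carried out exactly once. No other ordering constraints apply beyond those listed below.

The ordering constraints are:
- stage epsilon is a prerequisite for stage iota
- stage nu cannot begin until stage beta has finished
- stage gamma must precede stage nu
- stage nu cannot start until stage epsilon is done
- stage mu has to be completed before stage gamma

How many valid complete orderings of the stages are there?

The stages with no prerequisites are stage mu, stage epsilon, stage beta; any of them can be placed first.
Counting all ways to extend the partial order to a total order gives 42.

42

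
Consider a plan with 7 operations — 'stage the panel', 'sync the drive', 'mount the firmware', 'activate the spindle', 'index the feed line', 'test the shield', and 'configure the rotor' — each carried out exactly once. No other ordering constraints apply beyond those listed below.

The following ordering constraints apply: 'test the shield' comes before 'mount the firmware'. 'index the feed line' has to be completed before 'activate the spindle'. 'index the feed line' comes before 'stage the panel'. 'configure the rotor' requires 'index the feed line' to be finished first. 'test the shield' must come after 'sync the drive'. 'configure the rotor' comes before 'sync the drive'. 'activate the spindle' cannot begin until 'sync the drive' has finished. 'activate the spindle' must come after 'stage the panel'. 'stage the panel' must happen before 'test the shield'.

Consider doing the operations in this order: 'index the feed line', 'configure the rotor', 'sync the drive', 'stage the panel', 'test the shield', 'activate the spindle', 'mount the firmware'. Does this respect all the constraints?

Going through the constraints one by one, each required predecessor appears earlier in the sequence than its dependent — e.g. 'index the feed line' (position 1) is before 'activate the spindle' (position 6), as required.

Yes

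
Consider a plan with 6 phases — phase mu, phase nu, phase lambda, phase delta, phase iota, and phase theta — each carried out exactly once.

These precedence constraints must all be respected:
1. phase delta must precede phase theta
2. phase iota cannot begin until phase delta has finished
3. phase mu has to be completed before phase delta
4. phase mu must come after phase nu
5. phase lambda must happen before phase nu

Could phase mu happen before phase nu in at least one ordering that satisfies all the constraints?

No

Following phase nu → phase mu, phase nu must precede phase mu in every valid ordering.
Hence phase mu can never be scheduled before phase nu.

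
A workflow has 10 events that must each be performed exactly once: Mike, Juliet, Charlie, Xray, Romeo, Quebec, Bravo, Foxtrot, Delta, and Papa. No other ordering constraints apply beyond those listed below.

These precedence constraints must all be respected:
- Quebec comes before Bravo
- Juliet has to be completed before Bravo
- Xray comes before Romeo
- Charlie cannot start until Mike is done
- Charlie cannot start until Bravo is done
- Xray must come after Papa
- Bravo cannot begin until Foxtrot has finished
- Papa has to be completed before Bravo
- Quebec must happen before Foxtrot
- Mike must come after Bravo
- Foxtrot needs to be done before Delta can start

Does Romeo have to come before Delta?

No

No chain of constraints connects Romeo to Delta in either direction.
There exist valid orderings with Delta before Romeo, so Romeo is not required to come first.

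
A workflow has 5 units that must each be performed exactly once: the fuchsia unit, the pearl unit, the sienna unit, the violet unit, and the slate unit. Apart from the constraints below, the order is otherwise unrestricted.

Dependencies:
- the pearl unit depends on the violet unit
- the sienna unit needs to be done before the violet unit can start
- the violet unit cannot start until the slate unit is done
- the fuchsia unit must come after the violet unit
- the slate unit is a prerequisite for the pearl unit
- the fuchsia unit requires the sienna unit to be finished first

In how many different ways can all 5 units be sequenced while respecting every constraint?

The units with no prerequisites are the sienna unit, the slate unit; any of them can be placed first.
Systematically extending each partial ordering one unit at a time and counting, there are 4 complete orderings.

4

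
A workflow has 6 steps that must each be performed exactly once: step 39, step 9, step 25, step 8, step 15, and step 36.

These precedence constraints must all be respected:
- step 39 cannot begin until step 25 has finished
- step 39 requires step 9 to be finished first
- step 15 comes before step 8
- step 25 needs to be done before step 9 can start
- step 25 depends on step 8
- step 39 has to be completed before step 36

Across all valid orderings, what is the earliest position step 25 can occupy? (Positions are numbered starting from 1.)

Working backwards through the constraints from step 25, its full set of required predecessors is step 8, step 15 — 2 of them.
So at minimum 2 steps come before step 25, putting step 25 no earlier than position 3. That position is achievable by scheduling exactly those predecessors first.

3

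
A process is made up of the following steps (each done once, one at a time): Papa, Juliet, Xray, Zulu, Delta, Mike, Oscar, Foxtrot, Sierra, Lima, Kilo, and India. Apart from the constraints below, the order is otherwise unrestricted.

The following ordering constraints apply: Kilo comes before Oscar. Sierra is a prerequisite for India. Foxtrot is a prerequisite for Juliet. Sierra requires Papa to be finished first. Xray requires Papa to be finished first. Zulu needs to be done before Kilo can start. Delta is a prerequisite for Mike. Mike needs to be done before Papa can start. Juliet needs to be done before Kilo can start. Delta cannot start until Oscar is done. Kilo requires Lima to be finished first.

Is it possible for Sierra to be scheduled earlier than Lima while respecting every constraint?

No

The constraints give a chain Lima → Kilo → Oscar → Delta → Mike → Papa → Sierra, which forces Lima before Sierra.
Hence Sierra can never be scheduled before Lima.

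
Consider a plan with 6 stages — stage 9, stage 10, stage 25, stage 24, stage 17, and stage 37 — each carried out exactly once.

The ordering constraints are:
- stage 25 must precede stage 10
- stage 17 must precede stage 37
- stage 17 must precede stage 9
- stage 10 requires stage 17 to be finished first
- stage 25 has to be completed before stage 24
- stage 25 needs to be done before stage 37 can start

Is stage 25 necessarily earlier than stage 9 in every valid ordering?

No

Stage 25 and stage 9 are not related by any chain of constraints.
So stage 25 can come before stage 9 or after — it is not forced.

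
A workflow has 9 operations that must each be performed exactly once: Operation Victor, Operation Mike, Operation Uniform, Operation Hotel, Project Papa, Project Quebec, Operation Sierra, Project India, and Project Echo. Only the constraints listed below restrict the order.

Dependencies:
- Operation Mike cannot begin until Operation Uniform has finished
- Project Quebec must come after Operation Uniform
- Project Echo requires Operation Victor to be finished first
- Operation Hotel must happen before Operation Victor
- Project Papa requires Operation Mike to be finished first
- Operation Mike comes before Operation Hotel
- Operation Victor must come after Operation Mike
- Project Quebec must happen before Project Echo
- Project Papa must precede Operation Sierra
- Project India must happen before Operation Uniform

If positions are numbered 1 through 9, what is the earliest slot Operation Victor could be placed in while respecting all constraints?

5

The operations that are forced before Operation Victor, directly or transitively, are Operation Mike, Operation Uniform, Operation Hotel, Project India. That's 4 operations.
With 4 mandatory predecessors, the earliest Operation Victor can sit is position 4+1 = 5, and placing just those 4 first achieves it.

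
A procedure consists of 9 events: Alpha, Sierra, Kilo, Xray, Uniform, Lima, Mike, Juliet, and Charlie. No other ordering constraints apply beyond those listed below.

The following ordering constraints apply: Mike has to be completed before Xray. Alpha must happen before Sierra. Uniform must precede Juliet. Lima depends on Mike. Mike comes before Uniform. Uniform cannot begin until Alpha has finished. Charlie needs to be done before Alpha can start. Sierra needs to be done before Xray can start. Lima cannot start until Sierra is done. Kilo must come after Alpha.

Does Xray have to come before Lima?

No

Nothing in the constraints links Xray and Lima; they are unordered relative to each other.
There exist valid orderings with Lima before Xray, so Xray is not required to come first.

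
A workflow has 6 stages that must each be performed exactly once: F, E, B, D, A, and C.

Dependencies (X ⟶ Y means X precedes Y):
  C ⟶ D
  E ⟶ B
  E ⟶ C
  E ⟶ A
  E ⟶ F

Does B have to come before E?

The constraints actually force E before B (via E → B), not the other way around.
So B never precedes E.

No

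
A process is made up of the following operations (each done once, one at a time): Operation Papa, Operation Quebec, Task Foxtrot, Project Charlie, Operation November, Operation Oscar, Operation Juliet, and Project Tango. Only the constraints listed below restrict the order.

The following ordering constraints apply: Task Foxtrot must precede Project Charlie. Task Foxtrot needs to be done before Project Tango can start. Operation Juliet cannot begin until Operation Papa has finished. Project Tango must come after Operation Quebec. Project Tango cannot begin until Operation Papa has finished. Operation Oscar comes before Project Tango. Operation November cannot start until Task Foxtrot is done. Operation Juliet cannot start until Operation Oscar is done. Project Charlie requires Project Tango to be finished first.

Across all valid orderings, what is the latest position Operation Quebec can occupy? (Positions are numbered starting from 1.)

6

Following every chain forward from Operation Quebec, the operations that must come later are Project Charlie, Project Tango — 2 of them.
With 2 mandatory successors out of 8 operations total, the latest slot for Operation Quebec is 8−2 = 6, and it's reachable by doing all non-successors before Operation Quebec.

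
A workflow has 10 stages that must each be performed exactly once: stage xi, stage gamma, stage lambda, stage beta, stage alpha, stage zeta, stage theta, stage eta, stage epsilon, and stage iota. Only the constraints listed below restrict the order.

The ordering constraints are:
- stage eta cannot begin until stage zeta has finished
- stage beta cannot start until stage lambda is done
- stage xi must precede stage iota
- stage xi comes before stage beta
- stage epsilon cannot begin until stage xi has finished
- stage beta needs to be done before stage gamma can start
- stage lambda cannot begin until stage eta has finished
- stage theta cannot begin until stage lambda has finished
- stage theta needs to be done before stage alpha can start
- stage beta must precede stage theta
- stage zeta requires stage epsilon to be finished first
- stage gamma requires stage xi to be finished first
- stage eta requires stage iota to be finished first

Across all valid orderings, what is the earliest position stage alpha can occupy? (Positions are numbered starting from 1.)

The stages that are forced before stage alpha, directly or transitively, are stage xi, stage lambda, stage beta, stage zeta, stage theta, stage eta, stage epsilon, stage iota. That's 8 stages.
So at minimum 8 stages come before stage alpha, putting stage alpha no earlier than position 9. That position is achievable by scheduling exactly those predecessors first.

9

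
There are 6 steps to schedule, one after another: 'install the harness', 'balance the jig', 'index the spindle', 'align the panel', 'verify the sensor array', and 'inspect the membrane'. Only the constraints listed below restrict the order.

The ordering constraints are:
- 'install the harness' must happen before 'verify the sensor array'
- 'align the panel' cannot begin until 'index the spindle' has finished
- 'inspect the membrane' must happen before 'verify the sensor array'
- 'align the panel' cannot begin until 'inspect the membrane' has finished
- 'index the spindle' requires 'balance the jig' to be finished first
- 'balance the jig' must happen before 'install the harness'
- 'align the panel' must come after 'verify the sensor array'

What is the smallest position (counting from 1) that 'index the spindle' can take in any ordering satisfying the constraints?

2

The only step forced before 'index the spindle' (directly or transitively) is 'balance the jig'.
So at minimum 1 step comes before 'index the spindle', putting 'index the spindle' no earlier than position 2. That position is achievable by scheduling exactly that predecessor first.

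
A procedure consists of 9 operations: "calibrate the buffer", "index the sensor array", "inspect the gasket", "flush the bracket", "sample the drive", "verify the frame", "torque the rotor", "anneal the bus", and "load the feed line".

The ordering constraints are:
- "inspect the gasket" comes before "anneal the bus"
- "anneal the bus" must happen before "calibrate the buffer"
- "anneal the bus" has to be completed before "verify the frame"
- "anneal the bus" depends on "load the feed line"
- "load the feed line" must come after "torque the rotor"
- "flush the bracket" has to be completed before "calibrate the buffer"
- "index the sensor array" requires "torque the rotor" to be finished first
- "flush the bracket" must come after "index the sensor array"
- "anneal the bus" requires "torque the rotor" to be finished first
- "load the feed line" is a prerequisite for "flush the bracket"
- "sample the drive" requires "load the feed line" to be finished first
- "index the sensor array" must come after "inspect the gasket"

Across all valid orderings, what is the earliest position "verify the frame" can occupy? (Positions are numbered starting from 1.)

5

The operations that are forced before "verify the frame", directly or transitively, are "inspect the gasket", "torque the rotor", "anneal the bus", "load the feed line". That's 4 operations.
With 4 mandatory predecessors, the earliest "verify the frame" can sit is position 4+1 = 5, and placing just those 4 first achieves it.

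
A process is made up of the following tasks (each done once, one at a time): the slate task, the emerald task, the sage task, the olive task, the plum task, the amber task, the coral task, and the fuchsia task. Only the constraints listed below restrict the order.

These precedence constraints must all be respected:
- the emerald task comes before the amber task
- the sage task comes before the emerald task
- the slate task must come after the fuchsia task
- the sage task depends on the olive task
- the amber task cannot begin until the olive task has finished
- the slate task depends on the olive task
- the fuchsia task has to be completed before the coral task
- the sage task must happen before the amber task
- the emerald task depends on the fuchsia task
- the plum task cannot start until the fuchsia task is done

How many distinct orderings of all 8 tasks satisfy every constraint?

2 tasks have no prerequisites (the olive task, the fuchsia task), so any of them could come first.
Systematically extending each partial ordering one task at a time and counting, there are 348 complete orderings.

348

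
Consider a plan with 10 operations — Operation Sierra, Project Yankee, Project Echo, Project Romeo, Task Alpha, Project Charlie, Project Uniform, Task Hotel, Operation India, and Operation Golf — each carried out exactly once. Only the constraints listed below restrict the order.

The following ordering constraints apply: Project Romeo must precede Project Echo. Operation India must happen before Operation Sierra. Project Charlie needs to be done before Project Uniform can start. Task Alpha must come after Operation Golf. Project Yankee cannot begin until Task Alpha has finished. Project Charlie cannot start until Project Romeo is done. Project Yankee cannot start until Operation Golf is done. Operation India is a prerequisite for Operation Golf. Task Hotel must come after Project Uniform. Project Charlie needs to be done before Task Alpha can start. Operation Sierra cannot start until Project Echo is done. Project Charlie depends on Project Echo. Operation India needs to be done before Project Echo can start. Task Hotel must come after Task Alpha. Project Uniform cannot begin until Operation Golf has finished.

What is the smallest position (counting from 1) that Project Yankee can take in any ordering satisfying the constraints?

Working backwards through the constraints from Project Yankee, its full set of required predecessors is Project Echo, Project Romeo, Task Alpha, Project Charlie, Operation India, Operation Golf — 6 of them.
So at minimum 6 operations come before Project Yankee, putting Project Yankee no earlier than position 7. That position is achievable by scheduling exactly those predecessors first.

7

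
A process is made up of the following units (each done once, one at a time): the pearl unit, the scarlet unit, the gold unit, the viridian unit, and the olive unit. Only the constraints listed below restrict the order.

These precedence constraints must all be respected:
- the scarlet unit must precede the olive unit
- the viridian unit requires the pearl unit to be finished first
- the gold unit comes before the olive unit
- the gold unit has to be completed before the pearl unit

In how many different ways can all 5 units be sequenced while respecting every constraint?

9

2 units have no prerequisites (the scarlet unit, the gold unit), so any of them could come first.
Counting all ways to extend the partial order to a total order gives 9.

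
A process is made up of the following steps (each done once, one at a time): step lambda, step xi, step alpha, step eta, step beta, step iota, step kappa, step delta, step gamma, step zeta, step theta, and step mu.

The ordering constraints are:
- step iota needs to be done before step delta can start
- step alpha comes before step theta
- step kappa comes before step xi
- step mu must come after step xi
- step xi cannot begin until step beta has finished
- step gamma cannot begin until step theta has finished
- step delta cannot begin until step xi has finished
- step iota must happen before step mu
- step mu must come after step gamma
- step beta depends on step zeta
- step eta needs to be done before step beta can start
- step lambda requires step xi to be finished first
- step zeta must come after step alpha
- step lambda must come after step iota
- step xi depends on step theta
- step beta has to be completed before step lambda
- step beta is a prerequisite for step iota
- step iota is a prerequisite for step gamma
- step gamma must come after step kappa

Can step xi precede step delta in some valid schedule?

Yes

Step xi is actually forced before step delta by the constraints, so certainly some valid ordering has step xi first.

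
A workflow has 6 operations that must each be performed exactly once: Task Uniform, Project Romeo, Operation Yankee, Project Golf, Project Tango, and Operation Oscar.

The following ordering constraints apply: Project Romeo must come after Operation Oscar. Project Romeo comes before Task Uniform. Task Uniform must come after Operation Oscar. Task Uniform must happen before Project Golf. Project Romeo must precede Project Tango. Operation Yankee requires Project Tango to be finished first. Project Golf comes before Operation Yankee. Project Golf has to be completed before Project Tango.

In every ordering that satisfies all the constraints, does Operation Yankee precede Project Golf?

In fact the dependencies run the other way: Project Golf → Operation Yankee.
So Operation Yankee never precedes Project Golf.

No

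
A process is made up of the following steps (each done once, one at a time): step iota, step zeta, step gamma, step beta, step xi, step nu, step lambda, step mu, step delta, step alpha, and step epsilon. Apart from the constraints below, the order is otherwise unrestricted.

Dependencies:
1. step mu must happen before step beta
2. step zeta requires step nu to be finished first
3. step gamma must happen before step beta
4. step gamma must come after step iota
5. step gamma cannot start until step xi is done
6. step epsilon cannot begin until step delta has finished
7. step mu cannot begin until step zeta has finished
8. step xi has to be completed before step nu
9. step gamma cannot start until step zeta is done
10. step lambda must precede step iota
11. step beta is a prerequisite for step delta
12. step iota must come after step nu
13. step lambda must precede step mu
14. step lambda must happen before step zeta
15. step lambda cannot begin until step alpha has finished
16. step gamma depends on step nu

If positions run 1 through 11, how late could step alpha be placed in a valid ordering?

3

Every step that must follow step alpha has to come after it. Tracing all chains starting from step alpha, those steps are: step iota, step zeta, step gamma, step beta, step lambda, step mu, step delta, step epsilon — 8 in total.
With 8 mandatory successors out of 11 steps total, the latest slot for step alpha is 11−8 = 3, and it's reachable by doing all non-successors before step alpha.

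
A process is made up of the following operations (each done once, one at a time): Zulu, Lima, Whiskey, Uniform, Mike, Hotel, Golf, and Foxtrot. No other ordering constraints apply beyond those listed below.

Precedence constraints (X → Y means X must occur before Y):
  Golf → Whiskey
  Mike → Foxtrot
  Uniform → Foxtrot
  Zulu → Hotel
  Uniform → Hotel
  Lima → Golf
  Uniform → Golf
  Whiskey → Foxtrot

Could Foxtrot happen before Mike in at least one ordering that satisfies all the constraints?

The constraints give a chain Mike → Foxtrot, which forces Mike before Foxtrot.
So no valid ordering can have Foxtrot before Mike.

No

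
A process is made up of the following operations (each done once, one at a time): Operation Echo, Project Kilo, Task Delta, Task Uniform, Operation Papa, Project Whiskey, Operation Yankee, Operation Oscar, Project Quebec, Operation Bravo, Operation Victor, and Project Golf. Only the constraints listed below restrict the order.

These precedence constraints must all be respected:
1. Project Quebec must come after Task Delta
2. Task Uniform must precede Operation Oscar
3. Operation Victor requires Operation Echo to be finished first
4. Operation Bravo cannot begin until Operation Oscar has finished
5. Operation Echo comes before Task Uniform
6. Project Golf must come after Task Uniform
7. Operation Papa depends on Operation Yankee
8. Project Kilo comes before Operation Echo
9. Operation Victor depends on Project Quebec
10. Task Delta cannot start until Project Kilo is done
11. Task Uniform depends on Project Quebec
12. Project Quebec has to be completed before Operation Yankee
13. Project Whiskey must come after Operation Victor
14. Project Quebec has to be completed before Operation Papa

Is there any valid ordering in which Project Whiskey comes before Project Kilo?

No

There is a dependency chain Project Kilo → Operation Echo → Operation Victor → Project Whiskey, so Project Whiskey always comes after Project Kilo.
Hence Project Whiskey can never be scheduled before Project Kilo.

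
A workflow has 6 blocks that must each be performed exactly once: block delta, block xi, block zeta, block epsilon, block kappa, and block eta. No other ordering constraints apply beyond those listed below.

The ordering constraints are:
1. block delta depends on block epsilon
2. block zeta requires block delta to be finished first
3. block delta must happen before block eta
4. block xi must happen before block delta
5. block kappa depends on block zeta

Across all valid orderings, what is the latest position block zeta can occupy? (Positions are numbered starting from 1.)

The only block forced after block zeta (directly or by a chain) is block kappa.
With 1 mandatory successor out of 6 blocks total, the latest slot for block zeta is 6−1 = 5, and it's reachable by doing all non-successors before block zeta.

5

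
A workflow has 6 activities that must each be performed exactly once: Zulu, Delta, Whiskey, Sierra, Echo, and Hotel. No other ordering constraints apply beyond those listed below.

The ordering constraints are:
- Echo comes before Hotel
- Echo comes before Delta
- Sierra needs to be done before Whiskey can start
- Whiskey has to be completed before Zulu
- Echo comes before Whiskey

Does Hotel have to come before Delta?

No

Nothing in the constraints links Hotel and Delta; they are unordered relative to each other.
So Hotel can come before Delta or after — it is not forced.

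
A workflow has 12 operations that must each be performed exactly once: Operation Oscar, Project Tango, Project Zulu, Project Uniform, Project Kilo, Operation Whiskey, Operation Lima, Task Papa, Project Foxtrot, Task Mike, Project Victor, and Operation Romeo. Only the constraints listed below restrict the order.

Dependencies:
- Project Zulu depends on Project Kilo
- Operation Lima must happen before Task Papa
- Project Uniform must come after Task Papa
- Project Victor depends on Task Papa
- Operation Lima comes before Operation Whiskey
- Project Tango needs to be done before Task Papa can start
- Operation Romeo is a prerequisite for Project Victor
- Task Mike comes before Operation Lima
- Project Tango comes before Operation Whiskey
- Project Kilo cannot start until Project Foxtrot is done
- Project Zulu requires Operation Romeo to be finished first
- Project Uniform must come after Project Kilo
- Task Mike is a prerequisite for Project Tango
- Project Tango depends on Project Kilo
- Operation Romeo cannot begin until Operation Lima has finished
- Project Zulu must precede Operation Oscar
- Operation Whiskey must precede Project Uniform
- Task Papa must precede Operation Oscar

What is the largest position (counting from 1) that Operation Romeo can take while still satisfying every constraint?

9

The operations that are forced after Operation Romeo, directly or by a chain of constraints, are Operation Oscar, Project Zulu, Project Victor. That's 3 operations.
With 3 mandatory successors out of 12 operations total, the latest slot for Operation Romeo is 12−3 = 9, and it's reachable by doing all non-successors before Operation Romeo.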